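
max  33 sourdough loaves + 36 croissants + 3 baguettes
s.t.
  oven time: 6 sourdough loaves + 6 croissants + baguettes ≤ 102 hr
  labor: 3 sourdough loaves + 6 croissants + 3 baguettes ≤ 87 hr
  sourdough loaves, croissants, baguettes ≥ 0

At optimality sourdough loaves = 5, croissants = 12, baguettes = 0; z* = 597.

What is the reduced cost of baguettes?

Both oven time and labor are binding at x*.
The binding rows give the dual system: 6·y_oven time + 3·y_labor = 33 and 6·y_oven time + 6·y_labor = 36.
Solving: y_oven time = 5, y_labor = 1.
Reduced cost of baguettes: c₃ − yᵀa₃ = 3 − (5·1 + 1·3) = 3 − 8 = -5.

-5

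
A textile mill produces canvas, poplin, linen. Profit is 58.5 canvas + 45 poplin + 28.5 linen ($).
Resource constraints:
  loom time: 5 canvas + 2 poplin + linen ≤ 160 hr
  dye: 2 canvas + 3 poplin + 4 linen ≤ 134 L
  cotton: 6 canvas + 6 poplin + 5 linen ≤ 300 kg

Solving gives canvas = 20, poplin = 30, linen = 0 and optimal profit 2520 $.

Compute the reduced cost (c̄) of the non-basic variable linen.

At the optimum: loom time uses 160 of 160 (binding); dye uses 130 of 134 (slack = 4); cotton uses 300 of 300 (binding).
By complementary slackness, y = 0 for the non-binding constraint.
The binding rows give the dual system: 5·y_loom time + 6·y_cotton = 58.5 and 2·y_loom time + 6·y_cotton = 45.
→ y_loom time = 4.5 and y_cotton = 6.
Reduced cost of linen: c₃ − yᵀa₃ = 28.5 − (4.5·1 + 6·5) = 28.5 − 34.5 = -6.

-6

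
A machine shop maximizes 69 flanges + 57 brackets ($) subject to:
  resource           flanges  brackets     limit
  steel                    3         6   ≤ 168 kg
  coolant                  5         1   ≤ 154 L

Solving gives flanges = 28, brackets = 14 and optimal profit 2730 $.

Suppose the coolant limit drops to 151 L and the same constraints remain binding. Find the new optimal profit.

Both steel and coolant are binding at x*.
Dual feasibility on the basic columns requires 3·y_steel + 5·y_coolant = 69, 6·y_steel + 1·y_coolant = 57.
→ y_steel = 8 and y_coolant = 9.
Δz = y_coolant·Δb = 9 × (-3) = -27, so new z* = 2730 − 27 = 2703.

2703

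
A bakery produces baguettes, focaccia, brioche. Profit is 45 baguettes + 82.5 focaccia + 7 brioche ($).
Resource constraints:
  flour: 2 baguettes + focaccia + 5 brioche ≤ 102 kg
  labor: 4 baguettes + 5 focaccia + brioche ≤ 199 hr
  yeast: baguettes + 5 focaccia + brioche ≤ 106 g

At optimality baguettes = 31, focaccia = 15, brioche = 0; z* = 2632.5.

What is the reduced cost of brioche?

-9.5

Binding: labor and yeast. Non-binding: flour (25 unused).
Since flour is not tight, its dual is 0.
The binding rows give the dual system: 4·y_labor + 1·y_yeast = 45 and 5·y_labor + 5·y_yeast = 82.5.
→ y_labor = 9.5 and y_yeast = 7.
Reduced cost of brioche: c₃ − yᵀa₃ = 7 − (9.5·1 + 7·1) = 7 − 16.5 = -9.5.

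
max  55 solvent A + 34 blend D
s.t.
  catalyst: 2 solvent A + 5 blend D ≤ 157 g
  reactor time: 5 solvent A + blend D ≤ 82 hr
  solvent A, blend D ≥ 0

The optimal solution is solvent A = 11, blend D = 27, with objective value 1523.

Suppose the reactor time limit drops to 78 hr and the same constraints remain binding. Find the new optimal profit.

Check each constraint at x*: catalyst 157/157 (tight); reactor time 82/82 (tight).
The binding rows give the dual system: 2·y_catalyst + 5·y_reactor time = 55 and 5·y_catalyst + 1·y_reactor time = 34.
This yields shadow prices y_catalyst = 5, y_reactor time = 9.
Δz = y_reactor time·Δb = 9 × (-4) = -36, so new z* = 1523 − 36 = 1487.

1487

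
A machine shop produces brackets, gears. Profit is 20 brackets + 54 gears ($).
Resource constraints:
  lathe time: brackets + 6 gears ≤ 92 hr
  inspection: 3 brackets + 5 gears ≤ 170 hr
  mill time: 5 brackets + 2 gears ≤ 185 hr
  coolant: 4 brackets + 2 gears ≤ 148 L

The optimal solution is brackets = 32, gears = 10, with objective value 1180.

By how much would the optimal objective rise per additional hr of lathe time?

8

Binding: lathe time and coolant. Non-binding: inspection (24 unused), mill time (5 unused).
Slack constraints have shadow price 0 (complementary slackness).
The binding rows give the dual system: 1·y_lathe time + 4·y_coolant = 20 and 6·y_lathe time + 2·y_coolant = 54.
→ y_lathe time = 8 and y_coolant = 3.
Shadow price of lathe time = 8.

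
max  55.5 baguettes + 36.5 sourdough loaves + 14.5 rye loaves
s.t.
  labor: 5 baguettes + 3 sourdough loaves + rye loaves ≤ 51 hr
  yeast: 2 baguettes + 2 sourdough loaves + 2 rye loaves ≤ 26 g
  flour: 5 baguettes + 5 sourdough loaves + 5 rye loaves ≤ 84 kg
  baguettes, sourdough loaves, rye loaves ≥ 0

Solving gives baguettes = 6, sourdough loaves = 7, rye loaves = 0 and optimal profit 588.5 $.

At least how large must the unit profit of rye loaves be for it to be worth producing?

17.5

At the optimum: labor uses 51 of 51 (binding); yeast uses 26 of 26 (binding); flour uses 65 of 84 (slack = 19).
By complementary slackness, y = 0 for the non-binding constraint.
The binding rows give the dual system: 5·y_labor + 2·y_yeast = 55.5 and 3·y_labor + 2·y_yeast = 36.5.
Solving: y_labor = 9.5, y_yeast = 4.
rye loaves enters the basis when its profit ≥ yᵀa₃ = 9.5·1 + 4·2 = 17.5.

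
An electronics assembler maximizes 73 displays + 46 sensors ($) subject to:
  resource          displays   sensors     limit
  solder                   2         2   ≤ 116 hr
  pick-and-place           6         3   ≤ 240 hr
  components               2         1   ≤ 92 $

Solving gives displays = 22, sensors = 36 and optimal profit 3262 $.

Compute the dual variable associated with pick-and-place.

9

Binding: solder and pick-and-place. Non-binding: components (12 unused).
Since components is not tight, its dual is 0.
Dual feasibility on the basic columns requires 2·y_solder + 6·y_pick-and-place = 73, 2·y_solder + 3·y_pick-and-place = 46.
Solving: y_solder = 9.5, y_pick-and-place = 9.
Shadow price of pick-and-place = 9.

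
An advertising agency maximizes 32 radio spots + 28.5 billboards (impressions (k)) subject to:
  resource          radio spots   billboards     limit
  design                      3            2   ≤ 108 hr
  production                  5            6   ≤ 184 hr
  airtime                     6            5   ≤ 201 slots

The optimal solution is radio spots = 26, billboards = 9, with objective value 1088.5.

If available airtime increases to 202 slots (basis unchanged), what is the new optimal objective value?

1093

Check each constraint at x*: design 96/108 (slack 12); production 184/184 (tight); airtime 201/201 (tight).
Slack constraints have shadow price 0 (complementary slackness).
The binding rows give the dual system: 5·y_production + 6·y_airtime = 32 and 6·y_production + 5·y_airtime = 28.5.
This yields shadow prices y_production = 1, y_airtime = 4.5.
Δz = y_airtime·Δb = 4.5 × (1) = 4.5, so new z* = 1088.5 + 4.5 = 1093.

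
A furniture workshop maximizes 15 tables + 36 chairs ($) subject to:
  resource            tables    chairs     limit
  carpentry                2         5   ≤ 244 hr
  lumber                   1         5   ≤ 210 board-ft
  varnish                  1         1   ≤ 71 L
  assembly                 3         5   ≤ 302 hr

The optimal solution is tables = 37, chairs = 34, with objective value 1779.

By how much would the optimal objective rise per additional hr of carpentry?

7

Binding: carpentry and varnish. Non-binding: lumber (3 unused), assembly (21 unused).
Since lumber, assembly are not tight, their duals are 0.
The binding rows give the dual system: 2·y_carpentry + 1·y_varnish = 15 and 5·y_carpentry + 1·y_varnish = 36.
Solving: y_carpentry = 7, y_varnish = 1.
Shadow price of carpentry = 7.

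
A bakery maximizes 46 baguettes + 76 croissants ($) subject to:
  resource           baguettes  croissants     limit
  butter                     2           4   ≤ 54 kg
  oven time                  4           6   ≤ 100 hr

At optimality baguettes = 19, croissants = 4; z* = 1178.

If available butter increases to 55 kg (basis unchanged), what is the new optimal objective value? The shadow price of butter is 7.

Δb = 1, so new z* = 1178 + (7)·(1) = 1178 + 7 = 1185.

1185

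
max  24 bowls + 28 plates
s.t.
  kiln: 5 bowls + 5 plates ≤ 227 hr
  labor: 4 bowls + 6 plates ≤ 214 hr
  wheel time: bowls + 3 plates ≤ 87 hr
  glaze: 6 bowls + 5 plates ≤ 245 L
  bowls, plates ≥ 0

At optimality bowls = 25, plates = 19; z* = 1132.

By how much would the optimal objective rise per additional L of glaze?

At the optimum: kiln uses 220 of 227 (slack = 7); labor uses 214 of 214 (binding); wheel time uses 82 of 87 (slack = 5); glaze uses 245 of 245 (binding).
Since kiln, wheel time are not tight, their duals are 0.
Dual feasibility on the basic columns requires 4·y_labor + 6·y_glaze = 24, 6·y_labor + 5·y_glaze = 28.
Solving: y_labor = 3, y_glaze = 2.
Shadow price of glaze = 2.

2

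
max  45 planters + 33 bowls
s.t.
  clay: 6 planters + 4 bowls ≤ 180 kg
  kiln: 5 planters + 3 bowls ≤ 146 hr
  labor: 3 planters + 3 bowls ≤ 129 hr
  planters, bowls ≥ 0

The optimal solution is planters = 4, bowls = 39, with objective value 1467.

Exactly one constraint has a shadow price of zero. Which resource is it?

clay: 180/180 (binding)
kiln: 137/146 (slack 9)
labor: 129/129 (binding)
By complementary slackness, a constraint with positive slack has shadow price 0 → kiln.

kiln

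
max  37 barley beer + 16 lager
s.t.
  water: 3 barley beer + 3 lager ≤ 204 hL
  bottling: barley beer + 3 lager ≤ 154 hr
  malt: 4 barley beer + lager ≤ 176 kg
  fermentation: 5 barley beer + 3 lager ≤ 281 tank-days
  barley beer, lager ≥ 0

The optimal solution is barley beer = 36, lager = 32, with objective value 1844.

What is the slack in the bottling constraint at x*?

bottling used = 1·36 + 3·32 = 132; slack = 154 − 132 = 22.

22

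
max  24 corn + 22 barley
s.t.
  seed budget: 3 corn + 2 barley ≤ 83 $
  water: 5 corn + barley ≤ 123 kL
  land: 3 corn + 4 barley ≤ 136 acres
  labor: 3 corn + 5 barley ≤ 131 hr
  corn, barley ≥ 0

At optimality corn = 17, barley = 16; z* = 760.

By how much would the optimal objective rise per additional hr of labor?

2

At the optimum: seed budget uses 83 of 83 (binding); water uses 101 of 123 (slack = 22); land uses 115 of 136 (slack = 21); labor uses 131 of 131 (binding).
Since water, land are not tight, their duals are 0.
Dual feasibility on the basic columns requires 3·y_seed budget + 3·y_labor = 24, 2·y_seed budget + 5·y_labor = 22.
Solving: y_seed budget = 6, y_labor = 2.
Shadow price of labor = 2.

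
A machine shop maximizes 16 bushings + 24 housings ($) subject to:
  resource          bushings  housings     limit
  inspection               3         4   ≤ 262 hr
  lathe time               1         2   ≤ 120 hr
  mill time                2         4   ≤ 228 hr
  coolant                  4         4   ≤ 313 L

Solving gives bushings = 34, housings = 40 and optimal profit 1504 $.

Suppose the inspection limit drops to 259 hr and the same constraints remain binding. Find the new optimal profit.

At the optimum: inspection uses 262 of 262 (binding); lathe time uses 114 of 120 (slack = 6); mill time uses 228 of 228 (binding); coolant uses 296 of 313 (slack = 17).
Slack constraints have shadow price 0 (complementary slackness).
From A_Bᵀ y = c: 3·y_inspection + 2·y_mill time = 16; 4·y_inspection + 4·y_mill time = 24.
→ y_inspection = 4 and y_mill time = 2.
Δz = y_inspection·Δb = 4 × (-3) = -12, so new z* = 1504 − 12 = 1492.

1492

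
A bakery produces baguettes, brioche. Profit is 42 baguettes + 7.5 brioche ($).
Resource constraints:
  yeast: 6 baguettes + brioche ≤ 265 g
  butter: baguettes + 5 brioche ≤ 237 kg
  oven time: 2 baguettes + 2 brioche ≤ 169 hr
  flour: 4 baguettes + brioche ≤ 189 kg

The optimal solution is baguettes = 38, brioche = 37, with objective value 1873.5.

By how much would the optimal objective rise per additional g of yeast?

Binding: yeast and flour. Non-binding: butter (14 unused), oven time (19 unused).
Slack constraints have shadow price 0 (complementary slackness).
From A_Bᵀ y = c: 6·y_yeast + 4·y_flour = 42; 1·y_yeast + 1·y_flour = 7.5.
This yields shadow prices y_yeast = 6, y_flour = 1.5.
Shadow price of yeast = 6.

6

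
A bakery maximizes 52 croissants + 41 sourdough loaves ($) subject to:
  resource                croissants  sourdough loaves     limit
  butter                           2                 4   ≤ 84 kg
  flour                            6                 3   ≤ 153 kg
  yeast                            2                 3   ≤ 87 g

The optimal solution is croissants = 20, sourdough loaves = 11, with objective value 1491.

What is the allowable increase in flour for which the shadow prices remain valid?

99

Binding constraints: butter, flour. The basis is B = [[2,4],[6,3]] with det -18.
Per unit increase in flour, x* moves by d = (0.2222, -0.1111).
The basis stays optimal until sourdough loaves reaches 0; allowable increase = 99 kg.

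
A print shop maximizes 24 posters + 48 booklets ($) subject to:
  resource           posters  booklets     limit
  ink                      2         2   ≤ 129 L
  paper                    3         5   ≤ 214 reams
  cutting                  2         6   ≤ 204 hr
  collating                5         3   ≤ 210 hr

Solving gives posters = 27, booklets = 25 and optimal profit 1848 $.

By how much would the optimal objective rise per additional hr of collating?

2

Check each constraint at x*: ink 104/129 (slack 25); paper 206/214 (slack 8); cutting 204/204 (tight); collating 210/210 (tight).
By complementary slackness, y = 0 for the non-binding constraints.
From A_Bᵀ y = c: 2·y_cutting + 5·y_collating = 24; 6·y_cutting + 3·y_collating = 48.
Solving: y_cutting = 7, y_collating = 2.
Shadow price of collating = 2.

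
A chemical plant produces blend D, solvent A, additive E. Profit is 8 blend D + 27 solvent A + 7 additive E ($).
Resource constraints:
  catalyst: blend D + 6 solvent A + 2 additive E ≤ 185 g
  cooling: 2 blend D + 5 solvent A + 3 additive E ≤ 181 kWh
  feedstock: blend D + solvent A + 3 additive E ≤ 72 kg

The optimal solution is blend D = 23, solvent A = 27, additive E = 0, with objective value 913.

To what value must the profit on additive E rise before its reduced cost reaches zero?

13

At the optimum: catalyst uses 185 of 185 (binding); cooling uses 181 of 181 (binding); feedstock uses 50 of 72 (slack = 22).
Since feedstock is not tight, its dual is 0.
From A_Bᵀ y = c: 1·y_catalyst + 2·y_cooling = 8; 6·y_catalyst + 5·y_cooling = 27.
This yields shadow prices y_catalyst = 2, y_cooling = 3.
additive E enters the basis when its profit ≥ yᵀa₃ = 2·2 + 3·3 = 13.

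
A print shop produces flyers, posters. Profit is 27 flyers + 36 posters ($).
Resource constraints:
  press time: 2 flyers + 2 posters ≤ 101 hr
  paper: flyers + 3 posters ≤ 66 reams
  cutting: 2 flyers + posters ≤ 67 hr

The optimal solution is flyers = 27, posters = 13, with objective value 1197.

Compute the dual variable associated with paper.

9

Binding: paper and cutting. Non-binding: press time (21 unused).
Slack constraints have shadow price 0 (complementary slackness).
From A_Bᵀ y = c: 1·y_paper + 2·y_cutting = 27; 3·y_paper + 1·y_cutting = 36.
→ y_paper = 9 and y_cutting = 9.
Shadow price of paper = 9.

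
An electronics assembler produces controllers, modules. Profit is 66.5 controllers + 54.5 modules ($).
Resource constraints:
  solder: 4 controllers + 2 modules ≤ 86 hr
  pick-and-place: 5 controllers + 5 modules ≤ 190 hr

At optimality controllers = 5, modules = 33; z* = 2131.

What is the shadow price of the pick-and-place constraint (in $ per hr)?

8.5

Both solder and pick-and-place are binding at x*.
From A_Bᵀ y = c: 4·y_solder + 5·y_pick-and-place = 66.5; 2·y_solder + 5·y_pick-and-place = 54.5.
Solving: y_solder = 6, y_pick-and-place = 8.5.
Shadow price of pick-and-place = 8.5.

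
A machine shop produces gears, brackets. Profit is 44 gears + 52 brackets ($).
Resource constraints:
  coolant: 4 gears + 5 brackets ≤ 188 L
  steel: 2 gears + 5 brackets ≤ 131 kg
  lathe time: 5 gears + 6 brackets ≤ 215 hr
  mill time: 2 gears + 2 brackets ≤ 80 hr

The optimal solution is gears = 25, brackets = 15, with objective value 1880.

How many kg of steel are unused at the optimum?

steel used = 2·25 + 5·15 = 125; slack = 131 − 125 = 6.

6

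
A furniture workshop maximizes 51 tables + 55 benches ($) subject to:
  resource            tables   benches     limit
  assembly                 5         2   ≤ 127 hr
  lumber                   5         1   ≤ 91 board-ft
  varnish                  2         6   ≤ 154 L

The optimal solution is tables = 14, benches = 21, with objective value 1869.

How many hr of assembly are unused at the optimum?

15

assembly used = 5·14 + 2·21 = 112; slack = 127 − 112 = 15.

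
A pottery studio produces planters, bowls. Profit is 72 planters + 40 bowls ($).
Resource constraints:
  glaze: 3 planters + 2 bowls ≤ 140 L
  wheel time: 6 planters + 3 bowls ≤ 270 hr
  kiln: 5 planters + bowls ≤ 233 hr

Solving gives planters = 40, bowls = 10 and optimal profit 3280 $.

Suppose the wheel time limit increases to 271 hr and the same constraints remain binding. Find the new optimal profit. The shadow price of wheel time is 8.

3288

Δb = 1, so new z* = 3280 + (8)·(1) = 3280 + 8 = 3288.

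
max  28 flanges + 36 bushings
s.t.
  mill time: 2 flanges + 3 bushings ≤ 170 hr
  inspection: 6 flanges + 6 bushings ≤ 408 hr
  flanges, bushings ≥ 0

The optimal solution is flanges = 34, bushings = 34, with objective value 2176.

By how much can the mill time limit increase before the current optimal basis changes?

Binding constraints: mill time, inspection. The basis is B = [[2,3],[6,6]] with det -6.
Per unit increase in mill time, x* moves by d = (-1, 1).
The basis stays optimal until flanges reaches 0; allowable increase = 34 hr.

34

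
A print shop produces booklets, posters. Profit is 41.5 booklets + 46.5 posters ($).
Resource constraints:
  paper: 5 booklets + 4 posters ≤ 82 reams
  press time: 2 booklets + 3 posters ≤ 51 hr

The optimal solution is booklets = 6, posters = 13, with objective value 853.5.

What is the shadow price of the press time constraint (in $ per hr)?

9.5

Both paper and press time are binding at x*.
Dual feasibility on the basic columns requires 5·y_paper + 2·y_press time = 41.5, 4·y_paper + 3·y_press time = 46.5.
This yields shadow prices y_paper = 4.5, y_press time = 9.5.
Shadow price of press time = 9.5.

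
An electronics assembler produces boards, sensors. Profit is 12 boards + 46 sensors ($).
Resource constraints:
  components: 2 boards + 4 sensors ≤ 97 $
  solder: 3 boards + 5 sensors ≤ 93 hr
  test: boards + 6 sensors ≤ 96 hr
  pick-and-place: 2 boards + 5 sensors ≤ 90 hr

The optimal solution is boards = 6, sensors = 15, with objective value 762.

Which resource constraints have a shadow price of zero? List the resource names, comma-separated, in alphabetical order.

components: 72/97 (slack 25)
solder: 93/93 (binding)
test: 96/96 (binding)
pick-and-place: 87/90 (slack 3)
By complementary slackness, a constraint with positive slack has shadow price 0 → components, pick-and-place.

components, pick-and-place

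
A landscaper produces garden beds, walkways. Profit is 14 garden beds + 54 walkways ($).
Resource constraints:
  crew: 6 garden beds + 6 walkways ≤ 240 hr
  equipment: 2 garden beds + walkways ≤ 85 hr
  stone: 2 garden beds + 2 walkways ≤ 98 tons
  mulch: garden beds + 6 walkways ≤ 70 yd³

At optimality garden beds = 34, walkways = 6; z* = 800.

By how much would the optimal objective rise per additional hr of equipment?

Check each constraint at x*: crew 240/240 (tight); equipment 74/85 (slack 11); stone 80/98 (slack 18); mulch 70/70 (tight).
By complementary slackness, y = 0 for the non-binding constraints.
From A_Bᵀ y = c: 6·y_crew + 1·y_mulch = 14; 6·y_crew + 6·y_mulch = 54.
This yields shadow prices y_crew = 1, y_mulch = 8.
Shadow price of equipment = 0.

0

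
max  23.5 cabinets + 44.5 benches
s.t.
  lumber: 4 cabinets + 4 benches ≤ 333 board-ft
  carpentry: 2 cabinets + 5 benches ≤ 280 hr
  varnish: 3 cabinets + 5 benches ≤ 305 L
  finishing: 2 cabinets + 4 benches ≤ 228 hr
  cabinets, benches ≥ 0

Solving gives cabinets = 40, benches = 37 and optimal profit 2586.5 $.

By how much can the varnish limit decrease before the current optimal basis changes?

15

Binding constraints: varnish, finishing. The basis is B = [[3,5],[2,4]] with det 2.
Per unit decrease in varnish, x* moves by d = (-2, 1).
The basis stays optimal until carpentry becomes binding; allowable decrease = 15 L.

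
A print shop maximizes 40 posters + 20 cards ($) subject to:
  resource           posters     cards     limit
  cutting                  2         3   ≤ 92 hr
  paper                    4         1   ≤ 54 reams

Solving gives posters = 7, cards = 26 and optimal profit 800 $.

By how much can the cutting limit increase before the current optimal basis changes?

70

Binding constraints: cutting, paper. The basis is B = [[2,3],[4,1]] with det -10.
Per unit increase in cutting, x* moves by d = (-0.1, 0.4).
The basis stays optimal until posters reaches 0; allowable increase = 70 hr.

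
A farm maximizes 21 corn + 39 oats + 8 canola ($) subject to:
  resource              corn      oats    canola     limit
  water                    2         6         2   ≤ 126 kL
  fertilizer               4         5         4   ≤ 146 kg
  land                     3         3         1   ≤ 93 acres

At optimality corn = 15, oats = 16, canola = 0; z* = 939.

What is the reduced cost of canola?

Check each constraint at x*: water 126/126 (tight); fertilizer 140/146 (slack 6); land 93/93 (tight).
Since fertilizer is not tight, its dual is 0.
From A_Bᵀ y = c: 2·y_water + 3·y_land = 21; 6·y_water + 3·y_land = 39.
Solving: y_water = 4.5, y_land = 4.
Reduced cost of canola: c₃ − yᵀa₃ = 8 − (4.5·2 + 4·1) = 8 − 13 = -5.

-5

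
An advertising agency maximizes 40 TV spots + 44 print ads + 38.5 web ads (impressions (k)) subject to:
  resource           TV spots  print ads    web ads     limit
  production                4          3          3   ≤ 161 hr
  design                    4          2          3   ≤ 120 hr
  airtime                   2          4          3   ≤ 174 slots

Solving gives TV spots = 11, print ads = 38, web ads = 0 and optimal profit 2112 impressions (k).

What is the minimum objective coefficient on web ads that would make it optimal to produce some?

42

Check each constraint at x*: production 158/161 (slack 3); design 120/120 (tight); airtime 174/174 (tight).
By complementary slackness, y = 0 for the non-binding constraint.
Dual feasibility on the basic columns requires 4·y_design + 2·y_airtime = 40, 2·y_design + 4·y_airtime = 44.
→ y_design = 6 and y_airtime = 8.
web ads enters the basis when its profit ≥ yᵀa₃ = 6·3 + 8·3 = 42.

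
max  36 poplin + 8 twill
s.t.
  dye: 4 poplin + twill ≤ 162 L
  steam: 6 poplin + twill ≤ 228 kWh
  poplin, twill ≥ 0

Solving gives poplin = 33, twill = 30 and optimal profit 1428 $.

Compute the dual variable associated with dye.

At the optimum: dye uses 162 of 162 (binding); steam uses 228 of 228 (binding).
The binding rows give the dual system: 4·y_dye + 6·y_steam = 36 and 1·y_dye + 1·y_steam = 8.
This yields shadow prices y_dye = 6, y_steam = 2.
Shadow price of dye = 6.

6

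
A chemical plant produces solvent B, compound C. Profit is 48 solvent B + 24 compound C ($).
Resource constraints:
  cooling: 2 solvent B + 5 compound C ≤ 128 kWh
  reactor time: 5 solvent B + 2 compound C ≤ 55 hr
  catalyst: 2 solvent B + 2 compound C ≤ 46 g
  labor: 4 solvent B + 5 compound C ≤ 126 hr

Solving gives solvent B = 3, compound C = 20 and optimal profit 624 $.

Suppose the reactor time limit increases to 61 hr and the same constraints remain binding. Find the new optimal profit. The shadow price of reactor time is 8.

Δb = 6, so new z* = 624 + (8)·(6) = 624 + 48 = 672.

672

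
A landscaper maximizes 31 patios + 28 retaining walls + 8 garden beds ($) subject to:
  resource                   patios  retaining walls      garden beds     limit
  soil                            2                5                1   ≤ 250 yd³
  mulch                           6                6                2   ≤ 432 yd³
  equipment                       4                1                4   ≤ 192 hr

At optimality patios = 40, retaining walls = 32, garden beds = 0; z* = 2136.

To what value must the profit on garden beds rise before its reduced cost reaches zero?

Check each constraint at x*: soil 240/250 (slack 10); mulch 432/432 (tight); equipment 192/192 (tight).
Slack constraints have shadow price 0 (complementary slackness).
Dual feasibility on the basic columns requires 6·y_mulch + 4·y_equipment = 31, 6·y_mulch + 1·y_equipment = 28.
This yields shadow prices y_mulch = 4.5, y_equipment = 1.
garden beds enters the basis when its profit ≥ yᵀa₃ = 4.5·2 + 1·4 = 13.

13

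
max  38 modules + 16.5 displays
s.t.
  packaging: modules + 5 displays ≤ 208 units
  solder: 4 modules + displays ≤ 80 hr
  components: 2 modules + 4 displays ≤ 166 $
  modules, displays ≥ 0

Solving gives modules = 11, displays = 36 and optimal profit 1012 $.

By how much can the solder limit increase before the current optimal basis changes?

Binding constraints: solder, components. The basis is B = [[4,1],[2,4]] with det 14.
Per unit increase in solder, x* moves by d = (0.2857, -0.1429).
The basis stays optimal until displays reaches 0; allowable increase = 252 hr.

252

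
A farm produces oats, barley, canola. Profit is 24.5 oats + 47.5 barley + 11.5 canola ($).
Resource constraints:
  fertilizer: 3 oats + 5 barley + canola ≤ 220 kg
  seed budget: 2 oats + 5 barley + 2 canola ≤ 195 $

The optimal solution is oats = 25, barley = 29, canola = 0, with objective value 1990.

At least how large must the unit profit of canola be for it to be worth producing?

Check each constraint at x*: fertilizer 220/220 (tight); seed budget 195/195 (tight).
Dual feasibility on the basic columns requires 3·y_fertilizer + 2·y_seed budget = 24.5, 5·y_fertilizer + 5·y_seed budget = 47.5.
Solving: y_fertilizer = 5.5, y_seed budget = 4.
canola enters the basis when its profit ≥ yᵀa₃ = 5.5·1 + 4·2 = 13.5.

13.5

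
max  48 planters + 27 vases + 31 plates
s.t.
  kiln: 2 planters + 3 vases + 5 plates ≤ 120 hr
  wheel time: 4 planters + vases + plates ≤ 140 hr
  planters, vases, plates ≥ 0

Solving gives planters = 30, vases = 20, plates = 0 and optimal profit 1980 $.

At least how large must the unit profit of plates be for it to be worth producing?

At the optimum: kiln uses 120 of 120 (binding); wheel time uses 140 of 140 (binding).
The binding rows give the dual system: 2·y_kiln + 4·y_wheel time = 48 and 3·y_kiln + 1·y_wheel time = 27.
Solving: y_kiln = 6, y_wheel time = 9.
plates enters the basis when its profit ≥ yᵀa₃ = 6·5 + 9·1 = 39.

39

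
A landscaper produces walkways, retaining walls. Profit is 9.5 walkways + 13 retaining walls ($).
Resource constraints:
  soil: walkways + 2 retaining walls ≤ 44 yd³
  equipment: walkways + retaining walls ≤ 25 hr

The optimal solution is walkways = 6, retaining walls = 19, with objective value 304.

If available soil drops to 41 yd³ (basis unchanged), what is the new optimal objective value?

293.5

Both soil and equipment are binding at x*.
The binding rows give the dual system: 1·y_soil + 1·y_equipment = 9.5 and 2·y_soil + 1·y_equipment = 13.
→ y_soil = 3.5 and y_equipment = 6.
Δz = y_soil·Δb = 3.5 × (-3) = -10.5, so new z* = 304 − 10.5 = 293.5.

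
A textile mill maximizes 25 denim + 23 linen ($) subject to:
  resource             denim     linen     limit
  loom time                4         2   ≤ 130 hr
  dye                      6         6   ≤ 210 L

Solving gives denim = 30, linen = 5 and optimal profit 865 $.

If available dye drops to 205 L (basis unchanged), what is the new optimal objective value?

Check each constraint at x*: loom time 130/130 (tight); dye 210/210 (tight).
Dual feasibility on the basic columns requires 4·y_loom time + 6·y_dye = 25, 2·y_loom time + 6·y_dye = 23.
Solving: y_loom time = 1, y_dye = 3.5.
Δz = y_dye·Δb = 3.5 × (-5) = -17.5, so new z* = 865 − 17.5 = 847.5.

847.5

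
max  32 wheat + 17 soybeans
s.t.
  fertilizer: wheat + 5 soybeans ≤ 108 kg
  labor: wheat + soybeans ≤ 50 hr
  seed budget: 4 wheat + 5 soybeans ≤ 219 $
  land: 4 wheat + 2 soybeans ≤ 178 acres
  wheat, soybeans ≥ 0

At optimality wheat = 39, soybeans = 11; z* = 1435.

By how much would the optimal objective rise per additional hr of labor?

At the optimum: fertilizer uses 94 of 108 (slack = 14); labor uses 50 of 50 (binding); seed budget uses 211 of 219 (slack = 8); land uses 178 of 178 (binding).
Slack constraints have shadow price 0 (complementary slackness).
Dual feasibility on the basic columns requires 1·y_labor + 4·y_land = 32, 1·y_labor + 2·y_land = 17.
Solving: y_labor = 2, y_land = 7.5.
Shadow price of labor = 2.

2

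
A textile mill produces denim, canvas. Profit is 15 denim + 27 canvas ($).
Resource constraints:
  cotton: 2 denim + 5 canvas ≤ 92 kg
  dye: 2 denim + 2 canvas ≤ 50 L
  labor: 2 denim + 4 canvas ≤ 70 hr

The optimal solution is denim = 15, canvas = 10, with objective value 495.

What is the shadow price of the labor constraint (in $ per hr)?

Binding: dye and labor. Non-binding: cotton (12 unused).
Since cotton is not tight, its dual is 0.
Dual feasibility on the basic columns requires 2·y_dye + 2·y_labor = 15, 2·y_dye + 4·y_labor = 27.
This yields shadow prices y_dye = 1.5, y_labor = 6.
Shadow price of labor = 6.

6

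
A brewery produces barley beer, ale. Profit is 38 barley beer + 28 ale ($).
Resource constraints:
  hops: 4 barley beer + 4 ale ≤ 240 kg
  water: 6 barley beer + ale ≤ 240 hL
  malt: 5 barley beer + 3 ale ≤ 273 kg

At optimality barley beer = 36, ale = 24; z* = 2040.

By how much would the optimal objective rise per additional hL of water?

Check each constraint at x*: hops 240/240 (tight); water 240/240 (tight); malt 252/273 (slack 21).
Slack constraints have shadow price 0 (complementary slackness).
The binding rows give the dual system: 4·y_hops + 6·y_water = 38 and 4·y_hops + 1·y_water = 28.
→ y_hops = 6.5 and y_water = 2.
Shadow price of water = 2.

2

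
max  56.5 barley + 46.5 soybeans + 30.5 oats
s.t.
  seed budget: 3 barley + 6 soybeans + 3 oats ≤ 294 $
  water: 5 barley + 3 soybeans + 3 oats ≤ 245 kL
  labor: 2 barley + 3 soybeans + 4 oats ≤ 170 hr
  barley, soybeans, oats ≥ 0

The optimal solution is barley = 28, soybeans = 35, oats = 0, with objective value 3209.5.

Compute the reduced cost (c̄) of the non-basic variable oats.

-7

At the optimum: seed budget uses 294 of 294 (binding); water uses 245 of 245 (binding); labor uses 161 of 170 (slack = 9).
Slack constraints have shadow price 0 (complementary slackness).
The binding rows give the dual system: 3·y_seed budget + 5·y_water = 56.5 and 6·y_seed budget + 3·y_water = 46.5.
Solving: y_seed budget = 3, y_water = 9.5.
Reduced cost of oats: c₃ − yᵀa₃ = 30.5 − (3·3 + 9.5·3) = 30.5 − 37.5 = -7.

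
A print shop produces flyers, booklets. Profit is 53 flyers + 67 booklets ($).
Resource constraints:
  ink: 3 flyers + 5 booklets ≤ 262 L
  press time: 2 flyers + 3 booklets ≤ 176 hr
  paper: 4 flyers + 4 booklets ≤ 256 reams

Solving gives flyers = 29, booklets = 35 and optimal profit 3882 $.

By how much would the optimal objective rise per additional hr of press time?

At the optimum: ink uses 262 of 262 (binding); press time uses 163 of 176 (slack = 13); paper uses 256 of 256 (binding).
By complementary slackness, y = 0 for the non-binding constraint.
From A_Bᵀ y = c: 3·y_ink + 4·y_paper = 53; 5·y_ink + 4·y_paper = 67.
→ y_ink = 7 and y_paper = 8.
Shadow price of press time = 0.

0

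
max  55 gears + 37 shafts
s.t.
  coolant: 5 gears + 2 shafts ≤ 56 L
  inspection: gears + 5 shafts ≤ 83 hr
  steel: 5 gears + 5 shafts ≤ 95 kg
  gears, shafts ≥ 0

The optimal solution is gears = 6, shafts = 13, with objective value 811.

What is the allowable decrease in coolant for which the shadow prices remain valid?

9

Binding constraints: coolant, steel. The basis is B = [[5,2],[5,5]] with det 15.
Per unit decrease in coolant, x* moves by d = (-0.3333, 0.3333).
The basis stays optimal until inspection becomes binding; allowable decrease = 9 L.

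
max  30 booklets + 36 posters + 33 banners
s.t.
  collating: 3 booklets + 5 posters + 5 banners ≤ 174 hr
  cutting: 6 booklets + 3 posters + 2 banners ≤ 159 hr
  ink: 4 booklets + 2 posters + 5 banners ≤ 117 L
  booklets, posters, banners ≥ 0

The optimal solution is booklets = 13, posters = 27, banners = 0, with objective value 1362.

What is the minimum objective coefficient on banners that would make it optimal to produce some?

34

At the optimum: collating uses 174 of 174 (binding); cutting uses 159 of 159 (binding); ink uses 106 of 117 (slack = 11).
Since ink is not tight, its dual is 0.
The binding rows give the dual system: 3·y_collating + 6·y_cutting = 30 and 5·y_collating + 3·y_cutting = 36.
→ y_collating = 6 and y_cutting = 2.
banners enters the basis when its profit ≥ yᵀa₃ = 6·5 + 2·2 = 34.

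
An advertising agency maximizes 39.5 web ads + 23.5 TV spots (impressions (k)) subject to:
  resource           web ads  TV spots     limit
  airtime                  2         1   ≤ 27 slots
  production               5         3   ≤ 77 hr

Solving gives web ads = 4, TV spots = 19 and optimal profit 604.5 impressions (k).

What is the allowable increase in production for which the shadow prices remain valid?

Binding constraints: airtime, production. The basis is B = [[2,1],[5,3]] with det 1.
Per unit increase in production, x* moves by d = (-1, 2).
The basis stays optimal until web ads reaches 0; allowable increase = 4 hr.

4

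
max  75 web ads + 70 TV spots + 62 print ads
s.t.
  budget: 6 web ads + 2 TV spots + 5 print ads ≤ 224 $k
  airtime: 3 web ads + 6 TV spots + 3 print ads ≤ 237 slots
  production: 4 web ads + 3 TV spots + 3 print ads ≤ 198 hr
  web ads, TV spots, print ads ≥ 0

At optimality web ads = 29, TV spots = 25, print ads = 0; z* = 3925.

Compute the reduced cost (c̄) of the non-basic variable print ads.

-5

At the optimum: budget uses 224 of 224 (binding); airtime uses 237 of 237 (binding); production uses 191 of 198 (slack = 7).
By complementary slackness, y = 0 for the non-binding constraint.
From A_Bᵀ y = c: 6·y_budget + 3·y_airtime = 75; 2·y_budget + 6·y_airtime = 70.
Solving: y_budget = 8, y_airtime = 9.
Reduced cost of print ads: c₃ − yᵀa₃ = 62 − (8·5 + 9·3) = 62 − 67 = -5.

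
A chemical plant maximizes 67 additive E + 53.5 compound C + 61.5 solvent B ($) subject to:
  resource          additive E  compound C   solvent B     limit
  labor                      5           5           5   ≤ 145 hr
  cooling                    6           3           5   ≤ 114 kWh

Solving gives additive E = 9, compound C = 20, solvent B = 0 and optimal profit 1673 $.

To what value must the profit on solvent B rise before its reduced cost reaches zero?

Both labor and cooling are binding at x*.
From A_Bᵀ y = c: 5·y_labor + 6·y_cooling = 67; 5·y_labor + 3·y_cooling = 53.5.
This yields shadow prices y_labor = 8, y_cooling = 4.5.
solvent B enters the basis when its profit ≥ yᵀa₃ = 8·5 + 4.5·5 = 62.5.

62.5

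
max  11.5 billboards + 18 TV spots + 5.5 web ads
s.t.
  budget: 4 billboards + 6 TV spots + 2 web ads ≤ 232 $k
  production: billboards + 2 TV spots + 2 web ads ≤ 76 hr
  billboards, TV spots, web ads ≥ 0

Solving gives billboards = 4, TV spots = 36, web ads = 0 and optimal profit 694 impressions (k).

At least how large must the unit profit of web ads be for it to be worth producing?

At the optimum: budget uses 232 of 232 (binding); production uses 76 of 76 (binding).
From A_Bᵀ y = c: 4·y_budget + 1·y_production = 11.5; 6·y_budget + 2·y_production = 18.
→ y_budget = 2.5 and y_production = 1.5.
web ads enters the basis when its profit ≥ yᵀa₃ = 2.5·2 + 1.5·2 = 8.

8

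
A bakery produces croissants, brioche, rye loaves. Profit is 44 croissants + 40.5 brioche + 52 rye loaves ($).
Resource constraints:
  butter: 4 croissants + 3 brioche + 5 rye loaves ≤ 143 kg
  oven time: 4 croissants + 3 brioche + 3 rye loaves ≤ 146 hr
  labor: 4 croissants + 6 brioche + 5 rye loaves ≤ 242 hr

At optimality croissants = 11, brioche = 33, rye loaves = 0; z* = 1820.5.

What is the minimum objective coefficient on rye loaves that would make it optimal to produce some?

Check each constraint at x*: butter 143/143 (tight); oven time 143/146 (slack 3); labor 242/242 (tight).
By complementary slackness, y = 0 for the non-binding constraint.
Dual feasibility on the basic columns requires 4·y_butter + 4·y_labor = 44, 3·y_butter + 6·y_labor = 40.5.
Solving: y_butter = 8.5, y_labor = 2.5.
rye loaves enters the basis when its profit ≥ yᵀa₃ = 8.5·5 + 2.5·5 = 55.

55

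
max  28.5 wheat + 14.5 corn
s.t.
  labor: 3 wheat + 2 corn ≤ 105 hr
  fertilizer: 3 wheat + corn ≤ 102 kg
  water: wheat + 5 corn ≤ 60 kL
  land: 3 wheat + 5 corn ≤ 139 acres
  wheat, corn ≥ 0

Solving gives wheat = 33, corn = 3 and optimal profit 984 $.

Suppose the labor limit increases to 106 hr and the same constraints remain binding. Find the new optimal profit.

989

Check each constraint at x*: labor 105/105 (tight); fertilizer 102/102 (tight); water 48/60 (slack 12); land 114/139 (slack 25).
Slack constraints have shadow price 0 (complementary slackness).
The binding rows give the dual system: 3·y_labor + 3·y_fertilizer = 28.5 and 2·y_labor + 1·y_fertilizer = 14.5.
→ y_labor = 5 and y_fertilizer = 4.5.
Δz = y_labor·Δb = 5 × (1) = 5, so new z* = 984 + 5 = 989.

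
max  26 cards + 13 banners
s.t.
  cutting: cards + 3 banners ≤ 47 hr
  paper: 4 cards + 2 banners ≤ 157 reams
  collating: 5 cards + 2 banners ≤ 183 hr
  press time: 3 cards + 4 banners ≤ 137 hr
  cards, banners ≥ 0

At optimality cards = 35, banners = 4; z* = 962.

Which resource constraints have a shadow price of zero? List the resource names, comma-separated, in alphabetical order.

paper, press time

cutting: 47/47 (binding)
paper: 148/157 (slack 9)
collating: 183/183 (binding)
press time: 121/137 (slack 16)
By complementary slackness, a constraint with positive slack has shadow price 0 → paper, press time.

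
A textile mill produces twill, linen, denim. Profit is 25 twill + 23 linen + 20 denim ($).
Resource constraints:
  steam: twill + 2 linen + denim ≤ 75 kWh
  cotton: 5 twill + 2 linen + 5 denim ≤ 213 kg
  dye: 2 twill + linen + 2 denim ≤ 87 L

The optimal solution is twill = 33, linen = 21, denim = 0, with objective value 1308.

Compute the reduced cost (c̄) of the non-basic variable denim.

-5

At the optimum: steam uses 75 of 75 (binding); cotton uses 207 of 213 (slack = 6); dye uses 87 of 87 (binding).
Since cotton is not tight, its dual is 0.
Dual feasibility on the basic columns requires 1·y_steam + 2·y_dye = 25, 2·y_steam + 1·y_dye = 23.
This yields shadow prices y_steam = 7, y_dye = 9.
Reduced cost of denim: c₃ − yᵀa₃ = 20 − (7·1 + 9·2) = 20 − 25 = -5.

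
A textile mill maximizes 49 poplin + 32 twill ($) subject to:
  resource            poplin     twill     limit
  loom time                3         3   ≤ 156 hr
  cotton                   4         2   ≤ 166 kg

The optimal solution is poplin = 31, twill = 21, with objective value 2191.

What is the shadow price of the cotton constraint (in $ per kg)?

At the optimum: loom time uses 156 of 156 (binding); cotton uses 166 of 166 (binding).
From A_Bᵀ y = c: 3·y_loom time + 4·y_cotton = 49; 3·y_loom time + 2·y_cotton = 32.
Solving: y_loom time = 5, y_cotton = 8.5.
Shadow price of cotton = 8.5.

8.5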